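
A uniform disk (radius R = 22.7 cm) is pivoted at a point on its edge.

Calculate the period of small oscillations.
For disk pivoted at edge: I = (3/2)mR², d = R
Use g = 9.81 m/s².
I/m = (3/2)R² = 0.07729 m²; d = R = 0.227 m
T = 2π√((3/2)R²/(gR)) = 2π√(3R/(2g)) = 1.171 s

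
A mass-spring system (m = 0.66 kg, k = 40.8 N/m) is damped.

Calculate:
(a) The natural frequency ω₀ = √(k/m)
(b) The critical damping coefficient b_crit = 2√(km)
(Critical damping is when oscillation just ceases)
ω₀ = √(k/m) = √(40.8/0.66) = 7.862 rad/s
b_crit = 2√(km) = 2√(40.8×0.66) = 10.38 kg/s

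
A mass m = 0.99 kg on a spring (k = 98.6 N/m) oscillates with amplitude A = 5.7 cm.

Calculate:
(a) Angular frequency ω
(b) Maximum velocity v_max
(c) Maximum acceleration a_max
ω = √(k/m) = √(98.6/0.99) = 9.98 rad/s
v_max = ωA = 9.98×0.057 = 0.5688 m/s
a_max = ω²A = 9.98²×0.057 = 5.677 m/s²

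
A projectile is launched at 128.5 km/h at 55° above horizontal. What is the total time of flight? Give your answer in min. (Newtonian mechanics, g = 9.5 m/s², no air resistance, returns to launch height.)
T = 2v₀sin(θ)/g (with unit conversion) = 0.1026 min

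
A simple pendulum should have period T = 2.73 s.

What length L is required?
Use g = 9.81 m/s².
T = 2π√(L/g) → L = g(T/2π)² = 9.81×(2.73/2π)² = 1.852 m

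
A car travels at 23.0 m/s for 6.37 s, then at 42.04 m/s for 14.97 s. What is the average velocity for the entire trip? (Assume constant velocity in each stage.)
d₁ = v₁t₁ = 23.0 × 6.37 = 146.51 m
d₂ = v₂t₂ = 42.04 × 14.97 = 629.339 m
d_total = 775.85 m, t_total = 21.34 s
v_avg = d_total/t_total = 775.85/21.34 = 36.36 m/s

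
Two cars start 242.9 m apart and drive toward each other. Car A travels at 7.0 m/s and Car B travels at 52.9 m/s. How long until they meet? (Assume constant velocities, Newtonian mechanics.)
Combined speed: v_combined = 7.0 + 52.9 = 59.9 m/s
Time to meet: t = d/59.9 = 242.9/59.9 = 4.06 s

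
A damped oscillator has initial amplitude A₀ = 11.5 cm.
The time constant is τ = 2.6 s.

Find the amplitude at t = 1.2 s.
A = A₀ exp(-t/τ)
A = A₀ exp(−t/τ) = 11.5×exp(−1.2/2.6) = 7.249 cm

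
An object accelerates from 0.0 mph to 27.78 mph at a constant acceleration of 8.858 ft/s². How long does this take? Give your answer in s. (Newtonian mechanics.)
t = (v - v₀)/a (with unit conversion) = 4.6 s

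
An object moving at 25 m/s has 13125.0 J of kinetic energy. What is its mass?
KE = ½mv² → m = 2KE/v² = 2×13125.0/25² = 42.0 kg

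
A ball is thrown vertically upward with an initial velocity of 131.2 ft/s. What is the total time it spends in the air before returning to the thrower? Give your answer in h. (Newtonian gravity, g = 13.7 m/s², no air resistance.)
t_total = 2v₀/g (with unit conversion) = 0.001622 h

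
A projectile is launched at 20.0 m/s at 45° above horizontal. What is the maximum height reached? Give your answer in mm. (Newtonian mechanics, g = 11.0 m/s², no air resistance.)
H = v₀²sin²(θ)/(2g) (with unit conversion) = 9091.0 mm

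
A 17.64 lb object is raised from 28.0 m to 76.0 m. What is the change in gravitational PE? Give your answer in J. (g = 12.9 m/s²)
ΔPE = mg(h₂ − h₁) = 8.001 kg × 12.9 m/s² × (76 − 28) m = 4954 J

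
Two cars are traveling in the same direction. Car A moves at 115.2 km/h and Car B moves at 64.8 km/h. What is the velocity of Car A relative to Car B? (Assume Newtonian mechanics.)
v_rel = v_A - v_B = 115.2 - 64.8 = 50.4 km/h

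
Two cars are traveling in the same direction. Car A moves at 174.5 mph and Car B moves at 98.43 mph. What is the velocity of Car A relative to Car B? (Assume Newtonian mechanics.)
v_rel = v_A - v_B = 174.5 - 98.43 = 76.07 mph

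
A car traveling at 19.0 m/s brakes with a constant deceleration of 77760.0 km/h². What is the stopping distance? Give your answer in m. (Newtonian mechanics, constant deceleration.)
d = v₀² / (2a) (with unit conversion) = 30.08 m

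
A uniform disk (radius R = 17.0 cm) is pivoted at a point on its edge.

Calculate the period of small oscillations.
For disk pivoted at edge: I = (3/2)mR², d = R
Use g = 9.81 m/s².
I/m = (3/2)R² = 0.04335 m²; d = R = 0.17 m
T = 2π√((3/2)R²/(gR)) = 2π√(3R/(2g)) = 1.013 s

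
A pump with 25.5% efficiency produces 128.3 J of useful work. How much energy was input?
W_in = W_out/η = 128.3/0.255 = 503.14 J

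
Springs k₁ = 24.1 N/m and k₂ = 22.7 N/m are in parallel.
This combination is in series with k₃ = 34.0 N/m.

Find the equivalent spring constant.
k₁₂ = k₁ + k₂ = 46.8 N/m (parallel)
1/k_eq = 1/k₁₂ + 1/k₃ → k_eq = 19.69 N/m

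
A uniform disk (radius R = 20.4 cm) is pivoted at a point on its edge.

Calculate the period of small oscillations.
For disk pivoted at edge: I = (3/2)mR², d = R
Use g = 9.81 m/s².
I/m = (3/2)R² = 0.06242 m²; d = R = 0.204 m
T = 2π√((3/2)R²/(gR)) = 2π√(3R/(2g)) = 1.11 s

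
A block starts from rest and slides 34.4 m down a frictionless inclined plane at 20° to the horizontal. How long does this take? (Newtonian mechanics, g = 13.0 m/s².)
a = g sin(θ) = 13.0 × sin(20°) = 4.45 m/s²
t = √(2d/a) = √(2 × 34.4 / 4.45) = 3.93 s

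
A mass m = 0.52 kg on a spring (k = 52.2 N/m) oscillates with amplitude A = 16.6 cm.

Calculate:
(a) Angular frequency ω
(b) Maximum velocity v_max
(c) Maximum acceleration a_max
ω = √(k/m) = √(52.2/0.52) = 10.02 rad/s
v_max = ωA = 10.02×0.166 = 1.663 m/s
a_max = ω²A = 10.02²×0.166 = 16.66 m/s²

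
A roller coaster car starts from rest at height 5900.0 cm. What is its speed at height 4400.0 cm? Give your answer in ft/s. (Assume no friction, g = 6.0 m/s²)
mgh₁ = ½mv₂² + mgh₂ → v₂ = √(2g(h₁−h₂)) = √(2×6.0×(59−44)) = 13.42 m/s = 44.02 ft/s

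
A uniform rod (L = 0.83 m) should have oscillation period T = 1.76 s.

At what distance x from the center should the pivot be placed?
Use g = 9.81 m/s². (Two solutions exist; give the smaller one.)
T = 2π√((L²/12 + x²)/(gx)). Let c = T²g/(4π²) = 0.7697.
x² − cx + L²/12 = 0 → x = (c − √(c² − L²/3))/2 = 0.08368 m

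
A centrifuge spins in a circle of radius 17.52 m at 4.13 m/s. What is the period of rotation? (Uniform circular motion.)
T = 2πr/v = 2π×17.52/4.13 = 26.65 s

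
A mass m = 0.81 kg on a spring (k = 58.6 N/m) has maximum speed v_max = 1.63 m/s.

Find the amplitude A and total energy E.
½mv²_max = ½kA² → A = v_max√(m/k) = 1.63×√(0.81/58.6) = 0.1916 m = 19.16 cm
E = ½mv²_max = ½×0.81×1.63² = 1.076 J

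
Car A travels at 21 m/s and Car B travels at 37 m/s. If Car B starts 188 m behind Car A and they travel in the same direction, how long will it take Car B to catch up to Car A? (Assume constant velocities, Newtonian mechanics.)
Relative speed: v_rel = 37 - 21 = 16 m/s
Time to catch: t = d₀/v_rel = 188/16 = 11.75 s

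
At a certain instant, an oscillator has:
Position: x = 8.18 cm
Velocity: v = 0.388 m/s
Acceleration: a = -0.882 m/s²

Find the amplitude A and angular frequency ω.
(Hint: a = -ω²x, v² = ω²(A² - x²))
a = −ω²x → ω = √(|a|/x) = √(0.882/0.0818) = 3.284 rad/s
v² = ω²(A² − x²) → A = √(x² + v²/ω²) = √(0.0818² + 0.388²/3.284²) = 0.1437 m = 14.37 cm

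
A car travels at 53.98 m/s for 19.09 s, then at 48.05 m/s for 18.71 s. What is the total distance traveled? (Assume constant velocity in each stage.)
d₁ = v₁t₁ = 53.98 × 19.09 = 1030.48 m
d₂ = v₂t₂ = 48.05 × 18.71 = 899.015 m
d_total = 1030.48 + 899.015 = 1929.49 m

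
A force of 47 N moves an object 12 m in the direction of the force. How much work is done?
W = Fd = 47×12 = 564.0 J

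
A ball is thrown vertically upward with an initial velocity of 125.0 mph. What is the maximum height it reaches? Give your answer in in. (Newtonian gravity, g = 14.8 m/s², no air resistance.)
h_max = v₀²/(2g) (with unit conversion) = 4153.0 in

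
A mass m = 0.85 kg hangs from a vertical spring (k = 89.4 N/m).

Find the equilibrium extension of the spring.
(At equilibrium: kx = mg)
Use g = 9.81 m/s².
x_eq = mg/k = 0.85×9.81/89.4 = 0.09327 m = 9.327 cm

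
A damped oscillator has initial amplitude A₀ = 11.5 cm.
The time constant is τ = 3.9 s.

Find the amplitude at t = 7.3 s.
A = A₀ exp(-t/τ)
A = A₀ exp(−t/τ) = 11.5×exp(−7.3/3.9) = 1.769 cm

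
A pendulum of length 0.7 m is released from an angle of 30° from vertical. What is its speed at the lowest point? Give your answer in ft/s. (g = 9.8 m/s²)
h = L(1 − cosθ) = 0.7×(1 − cos30°) = 0.09378 m
v = √(2gh) = √(2×9.8×0.09378) = 1.356 m/s = 4.448 ft/s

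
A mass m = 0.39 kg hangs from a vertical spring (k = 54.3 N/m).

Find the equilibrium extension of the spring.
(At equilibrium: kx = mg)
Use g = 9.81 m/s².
x_eq = mg/k = 0.39×9.81/54.3 = 0.07046 m = 7.046 cm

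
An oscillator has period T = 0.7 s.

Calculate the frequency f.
f = 1/T = 1/0.7 = 1.429 Hz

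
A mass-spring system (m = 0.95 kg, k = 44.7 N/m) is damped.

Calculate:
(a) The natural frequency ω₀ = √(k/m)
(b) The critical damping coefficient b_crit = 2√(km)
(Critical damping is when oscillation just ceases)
ω₀ = √(k/m) = √(44.7/0.95) = 6.859 rad/s
b_crit = 2√(km) = 2√(44.7×0.95) = 13.03 kg/s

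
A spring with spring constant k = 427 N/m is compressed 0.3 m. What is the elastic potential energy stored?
PE = ½kx² = ½×427×0.3² = 19.21 J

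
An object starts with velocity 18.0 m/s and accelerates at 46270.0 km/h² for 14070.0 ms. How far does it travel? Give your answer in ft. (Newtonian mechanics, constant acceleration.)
d = v₀t + ½at² (with unit conversion) = 1990.0 ft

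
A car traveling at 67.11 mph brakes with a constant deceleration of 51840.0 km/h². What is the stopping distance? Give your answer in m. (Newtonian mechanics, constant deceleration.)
d = v₀² / (2a) (with unit conversion) = 112.5 m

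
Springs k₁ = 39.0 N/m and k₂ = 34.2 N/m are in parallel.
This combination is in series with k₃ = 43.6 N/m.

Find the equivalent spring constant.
k₁₂ = k₁ + k₂ = 73.2 N/m (parallel)
1/k_eq = 1/k₁₂ + 1/k₃ → k_eq = 27.32 N/m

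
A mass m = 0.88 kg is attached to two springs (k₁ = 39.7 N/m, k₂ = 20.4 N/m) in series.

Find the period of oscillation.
k_eq = k₁k₂/(k₁+k₂) = 13.48 N/m
T = 2π√(m/k_eq) = 2π√(0.88/13.48) = 1.606 s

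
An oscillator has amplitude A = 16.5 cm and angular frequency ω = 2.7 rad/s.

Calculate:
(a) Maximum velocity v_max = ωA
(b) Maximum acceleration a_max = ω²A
v_max = ωA = 2.7×0.165 = 0.4455 m/s
a_max = ω²A = 2.7²×0.165 = 1.203 m/s²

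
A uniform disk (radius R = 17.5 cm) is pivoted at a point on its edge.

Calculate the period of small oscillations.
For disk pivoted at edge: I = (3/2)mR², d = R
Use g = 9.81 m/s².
I/m = (3/2)R² = 0.04594 m²; d = R = 0.175 m
T = 2π√((3/2)R²/(gR)) = 2π√(3R/(2g)) = 1.028 s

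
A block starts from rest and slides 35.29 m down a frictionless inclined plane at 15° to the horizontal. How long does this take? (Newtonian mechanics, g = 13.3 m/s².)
a = g sin(θ) = 13.3 × sin(15°) = 3.44 m/s²
t = √(2d/a) = √(2 × 35.29 / 3.44) = 4.53 s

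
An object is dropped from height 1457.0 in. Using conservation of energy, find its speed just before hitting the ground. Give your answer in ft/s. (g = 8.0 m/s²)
mgh = ½mv² → v = √(2gh) = √(2×8.0×37.01) = 24.33 m/s = 79.83 ft/s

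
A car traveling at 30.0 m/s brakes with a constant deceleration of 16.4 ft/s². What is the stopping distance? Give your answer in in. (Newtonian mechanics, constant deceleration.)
d = v₀² / (2a) (with unit conversion) = 3544.0 in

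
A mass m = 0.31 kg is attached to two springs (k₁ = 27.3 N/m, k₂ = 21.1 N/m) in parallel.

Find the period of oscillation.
k_eq = k₁+k₂ = 48.4 N/m
T = 2π√(m/k_eq) = 2π√(0.31/48.4) = 0.5028 s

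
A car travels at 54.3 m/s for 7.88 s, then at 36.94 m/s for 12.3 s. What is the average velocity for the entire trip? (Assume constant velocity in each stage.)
d₁ = v₁t₁ = 54.3 × 7.88 = 427.884 m
d₂ = v₂t₂ = 36.94 × 12.3 = 454.362 m
d_total = 882.25 m, t_total = 20.18 s
v_avg = d_total/t_total = 882.25/20.18 = 43.72 m/s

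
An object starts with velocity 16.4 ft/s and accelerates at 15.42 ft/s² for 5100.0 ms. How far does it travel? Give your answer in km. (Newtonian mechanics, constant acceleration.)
d = v₀t + ½at² (with unit conversion) = 0.08662 km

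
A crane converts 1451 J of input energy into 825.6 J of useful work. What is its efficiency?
η = W_out/W_in = 825.6/1451 = 0.569 = 56.9%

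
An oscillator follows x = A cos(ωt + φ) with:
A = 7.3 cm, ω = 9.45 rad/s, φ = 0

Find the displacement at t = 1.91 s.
x = A cos(ωt + φ) = 7.3×cos(9.45×1.91 + 0) = 5.086 cm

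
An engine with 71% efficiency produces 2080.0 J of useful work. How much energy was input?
W_in = W_out/η = 2080.0/0.71 = 2929.6 J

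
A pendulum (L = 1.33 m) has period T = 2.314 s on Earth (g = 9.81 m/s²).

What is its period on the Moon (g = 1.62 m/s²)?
T = 2π√(L/g), so T_moon/T_earth = √(g_earth/g_moon)
T_moon = 2π√(1.33/1.62) = 5.693 s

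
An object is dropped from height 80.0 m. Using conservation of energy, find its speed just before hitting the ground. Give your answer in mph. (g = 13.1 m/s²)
mgh = ½mv² → v = √(2gh) = √(2×13.1×80) = 45.78 m/s = 102.4 mph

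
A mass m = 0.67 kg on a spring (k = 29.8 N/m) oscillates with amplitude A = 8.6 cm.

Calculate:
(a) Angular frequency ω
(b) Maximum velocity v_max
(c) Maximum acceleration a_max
ω = √(k/m) = √(29.8/0.67) = 6.669 rad/s
v_max = ωA = 6.669×0.086 = 0.5735 m/s
a_max = ω²A = 6.669²×0.086 = 3.825 m/s²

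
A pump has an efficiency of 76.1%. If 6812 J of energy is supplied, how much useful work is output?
W_out = η × W_in = 0.761 × 6812 = 5183.9 J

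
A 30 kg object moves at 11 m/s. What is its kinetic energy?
KE = ½mv² = ½×30×11² = 1815.0 J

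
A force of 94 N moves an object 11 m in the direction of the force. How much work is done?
W = Fd = 94×11 = 1034.0 J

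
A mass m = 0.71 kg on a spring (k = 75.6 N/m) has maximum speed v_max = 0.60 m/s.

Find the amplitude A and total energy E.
½mv²_max = ½kA² → A = v_max√(m/k) = 0.6×√(0.71/75.6) = 0.05815 m = 5.815 cm
E = ½mv²_max = ½×0.71×0.6² = 0.1278 J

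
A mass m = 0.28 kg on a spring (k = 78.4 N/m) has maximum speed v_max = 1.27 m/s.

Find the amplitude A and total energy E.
½mv²_max = ½kA² → A = v_max√(m/k) = 1.27×√(0.28/78.4) = 0.0759 m = 7.59 cm
E = ½mv²_max = ½×0.28×1.27² = 0.2258 J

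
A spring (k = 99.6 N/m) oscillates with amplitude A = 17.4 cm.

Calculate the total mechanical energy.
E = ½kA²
E = ½kA² = ½×99.6×(0.174)² = 1.508 J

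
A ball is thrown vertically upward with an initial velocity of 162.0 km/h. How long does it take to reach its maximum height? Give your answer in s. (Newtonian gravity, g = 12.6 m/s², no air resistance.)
t_up = v₀/g (with unit conversion) = 3.571 s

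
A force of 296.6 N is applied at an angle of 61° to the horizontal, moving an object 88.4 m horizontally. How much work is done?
W = Fd cosθ = 296.6×88.4×cos(61°) = 12711.0 J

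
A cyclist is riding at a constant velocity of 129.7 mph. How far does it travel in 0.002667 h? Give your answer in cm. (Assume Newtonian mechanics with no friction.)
d = vt (with unit conversion) = 55670.0 cm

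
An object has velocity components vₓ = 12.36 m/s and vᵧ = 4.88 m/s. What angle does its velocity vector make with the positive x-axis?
θ = arctan(vᵧ/vₓ) = arctan(4.88/12.36) = 21.55°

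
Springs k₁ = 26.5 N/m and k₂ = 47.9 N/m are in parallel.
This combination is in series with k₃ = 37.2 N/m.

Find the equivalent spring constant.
k₁₂ = k₁ + k₂ = 74.4 N/m (parallel)
1/k_eq = 1/k₁₂ + 1/k₃ → k_eq = 24.8 N/m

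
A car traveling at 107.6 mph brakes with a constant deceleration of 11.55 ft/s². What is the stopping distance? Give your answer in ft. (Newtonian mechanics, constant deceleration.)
d = v₀² / (2a) (with unit conversion) = 1078.0 ft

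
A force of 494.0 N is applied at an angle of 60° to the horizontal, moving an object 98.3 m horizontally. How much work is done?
W = Fd cosθ = 494.0×98.3×cos(60°) = 24280.0 J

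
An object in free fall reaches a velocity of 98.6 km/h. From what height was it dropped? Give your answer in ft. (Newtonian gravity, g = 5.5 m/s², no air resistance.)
h = v²/(2g) (with unit conversion) = 223.7 ft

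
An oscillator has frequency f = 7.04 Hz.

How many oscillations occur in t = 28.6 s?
n = f×t = 7.04×28.6 = 201.3 oscillations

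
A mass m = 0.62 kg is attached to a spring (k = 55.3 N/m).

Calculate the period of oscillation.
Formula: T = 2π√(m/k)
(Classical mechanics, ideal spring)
T = 2π√(m/k) = 2π√(0.62/55.3) = 0.6653 s; f = 1/T = 1.503 Hz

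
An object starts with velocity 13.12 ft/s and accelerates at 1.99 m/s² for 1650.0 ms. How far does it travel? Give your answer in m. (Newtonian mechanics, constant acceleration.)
d = v₀t + ½at² (with unit conversion) = 9.307 m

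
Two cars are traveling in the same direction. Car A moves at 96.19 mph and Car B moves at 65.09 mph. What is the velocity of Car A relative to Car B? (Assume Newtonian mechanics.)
v_rel = v_A - v_B = 96.19 - 65.09 = 31.1 mph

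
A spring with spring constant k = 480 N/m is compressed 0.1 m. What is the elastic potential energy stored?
PE = ½kx² = ½×480×0.1² = 2.4 J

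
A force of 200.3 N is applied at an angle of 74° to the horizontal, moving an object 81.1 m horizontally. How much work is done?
W = Fd cosθ = 200.3×81.1×cos(74°) = 4477.5 J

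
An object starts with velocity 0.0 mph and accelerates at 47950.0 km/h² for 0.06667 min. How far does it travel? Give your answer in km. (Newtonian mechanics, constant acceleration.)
d = v₀t + ½at² (with unit conversion) = 0.0296 km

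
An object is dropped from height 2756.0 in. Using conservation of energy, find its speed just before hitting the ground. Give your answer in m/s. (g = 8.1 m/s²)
mgh = ½mv² → v = √(2gh) = √(2×8.1×70) = 33.68 m/s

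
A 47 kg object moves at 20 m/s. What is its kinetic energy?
KE = ½mv² = ½×47×20² = 9400.0 J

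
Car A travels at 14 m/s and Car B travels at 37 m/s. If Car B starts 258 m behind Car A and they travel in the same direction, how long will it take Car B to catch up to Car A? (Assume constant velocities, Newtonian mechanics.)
Relative speed: v_rel = 37 - 14 = 23 m/s
Time to catch: t = d₀/v_rel = 258/23 = 11.22 s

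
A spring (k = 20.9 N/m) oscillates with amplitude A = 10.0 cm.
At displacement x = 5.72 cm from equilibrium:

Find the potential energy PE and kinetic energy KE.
E_total = ½kA² = ½×20.9×(0.1)² = 0.1045 J
PE = ½kx² = ½×20.9×(0.0572)² = 0.03419 J
KE = E_total − PE = 0.07031 J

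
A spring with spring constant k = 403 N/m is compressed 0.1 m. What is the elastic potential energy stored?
PE = ½kx² = ½×403×0.1² = 2.015 J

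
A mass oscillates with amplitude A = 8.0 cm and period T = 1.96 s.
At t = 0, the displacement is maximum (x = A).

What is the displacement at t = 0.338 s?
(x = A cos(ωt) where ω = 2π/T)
ω = 2π/T = 2π/1.96 = 3.206 rad/s
x = A cos(ωt) = 8.0×cos(3.206×0.338) = 3.746 cm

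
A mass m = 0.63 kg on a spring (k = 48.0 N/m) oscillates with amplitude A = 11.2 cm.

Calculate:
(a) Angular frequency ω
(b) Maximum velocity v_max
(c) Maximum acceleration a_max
ω = √(k/m) = √(48.0/0.63) = 8.729 rad/s
v_max = ωA = 8.729×0.112 = 0.9776 m/s
a_max = ω²A = 8.729²×0.112 = 8.533 m/s²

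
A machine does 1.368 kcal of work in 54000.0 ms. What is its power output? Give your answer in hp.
P = W/t = 5724 J / 54 s = 106 W = 0.1421 hp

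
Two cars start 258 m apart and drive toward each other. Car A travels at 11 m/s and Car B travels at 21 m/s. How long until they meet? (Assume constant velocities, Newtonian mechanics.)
Combined speed: v_combined = 11 + 21 = 32 m/s
Time to meet: t = d/32 = 258/32 = 8.06 s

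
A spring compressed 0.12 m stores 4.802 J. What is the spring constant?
PE = ½kx² → k = 2PE/x² = 2×4.802/0.12² = 666.9 N/m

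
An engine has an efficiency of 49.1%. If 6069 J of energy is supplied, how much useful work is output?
W_out = η × W_in = 0.491 × 6069 = 2979.9 J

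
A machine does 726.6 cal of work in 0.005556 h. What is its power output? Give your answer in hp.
P = W/t = 3040 J / 20 s = 152 W = 0.2038 hp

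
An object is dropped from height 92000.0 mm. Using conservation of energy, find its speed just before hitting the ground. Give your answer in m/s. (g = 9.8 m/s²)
mgh = ½mv² → v = √(2gh) = √(2×9.8×92) = 42.46 m/s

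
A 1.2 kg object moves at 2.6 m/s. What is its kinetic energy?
KE = ½mv² = ½×1.2×2.6² = 4.056 J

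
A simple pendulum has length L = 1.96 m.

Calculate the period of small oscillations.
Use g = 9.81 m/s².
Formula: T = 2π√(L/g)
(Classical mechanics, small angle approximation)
T = 2π√(L/g) = 2π√(1.96/9.81) = 2.808 s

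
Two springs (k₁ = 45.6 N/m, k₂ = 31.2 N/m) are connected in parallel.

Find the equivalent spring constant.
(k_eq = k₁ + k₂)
k_eq = k₁ + k₂ = 45.6 + 31.2 = 76.8 N/m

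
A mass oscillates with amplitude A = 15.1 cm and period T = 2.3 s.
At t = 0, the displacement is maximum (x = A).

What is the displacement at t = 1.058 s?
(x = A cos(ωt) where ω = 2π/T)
ω = 2π/T = 2π/2.3 = 2.732 rad/s
x = A cos(ωt) = 15.1×cos(2.732×1.058) = -14.63 cm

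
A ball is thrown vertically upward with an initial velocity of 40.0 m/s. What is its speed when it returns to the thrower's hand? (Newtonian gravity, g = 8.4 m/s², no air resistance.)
By conservation of energy, the ball returns at the same speed = 40.0 m/s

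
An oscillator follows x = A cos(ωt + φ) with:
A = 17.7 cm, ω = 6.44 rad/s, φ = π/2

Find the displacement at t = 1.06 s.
x = A cos(ωt + φ) = 17.7×cos(6.44×1.06 + π/2) = -9.149 cm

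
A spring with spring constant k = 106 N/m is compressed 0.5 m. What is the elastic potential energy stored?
PE = ½kx² = ½×106×0.5² = 13.25 J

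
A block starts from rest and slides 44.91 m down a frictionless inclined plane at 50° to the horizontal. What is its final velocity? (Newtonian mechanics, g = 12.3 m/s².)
a = g sin(θ) = 12.3 × sin(50°) = 9.42 m/s²
v = √(2ad) = √(2 × 9.42 × 44.91) = 29.09 m/s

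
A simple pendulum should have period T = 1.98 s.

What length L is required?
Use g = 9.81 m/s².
T = 2π√(L/g) → L = g(T/2π)² = 9.81×(1.98/2π)² = 0.9742 m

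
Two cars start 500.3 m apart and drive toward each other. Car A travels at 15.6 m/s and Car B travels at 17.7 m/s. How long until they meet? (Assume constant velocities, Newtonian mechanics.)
Combined speed: v_combined = 15.6 + 17.7 = 33.3 m/s
Time to meet: t = d/33.3 = 500.3/33.3 = 15.02 s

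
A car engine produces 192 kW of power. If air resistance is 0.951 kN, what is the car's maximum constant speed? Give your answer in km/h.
P = Fv → v = P/F = 192000 W / 951 N = 201.9 m/s = 726.8 km/h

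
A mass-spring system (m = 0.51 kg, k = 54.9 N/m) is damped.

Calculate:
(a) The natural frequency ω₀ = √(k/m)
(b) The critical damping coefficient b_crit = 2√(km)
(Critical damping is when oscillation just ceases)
ω₀ = √(k/m) = √(54.9/0.51) = 10.38 rad/s
b_crit = 2√(km) = 2√(54.9×0.51) = 10.58 kg/s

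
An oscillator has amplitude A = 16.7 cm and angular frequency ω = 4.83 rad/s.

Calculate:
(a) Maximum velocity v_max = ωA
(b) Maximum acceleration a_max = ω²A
v_max = ωA = 4.83×0.167 = 0.8066 m/s
a_max = ω²A = 4.83²×0.167 = 3.896 m/s²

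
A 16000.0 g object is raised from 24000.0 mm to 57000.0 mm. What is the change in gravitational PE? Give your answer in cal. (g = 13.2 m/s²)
ΔPE = mg(h₂ − h₁) = 16 kg × 13.2 m/s² × (57 − 24) m = 6970 J = 1666.0 cal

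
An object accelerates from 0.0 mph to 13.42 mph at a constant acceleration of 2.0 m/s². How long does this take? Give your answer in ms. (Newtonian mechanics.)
t = (v - v₀)/a (with unit conversion) = 3000.0 ms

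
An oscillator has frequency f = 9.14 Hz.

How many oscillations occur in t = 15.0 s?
n = f×t = 9.14×15.0 = 137.1 oscillations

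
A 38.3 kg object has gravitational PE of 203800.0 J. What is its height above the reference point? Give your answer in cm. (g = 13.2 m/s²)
PE = mgh → h = PE/(mg) = 2.038e+05 J / (38.3 kg × 13.2 m/s²) = 403.1 m = 40310.0 cm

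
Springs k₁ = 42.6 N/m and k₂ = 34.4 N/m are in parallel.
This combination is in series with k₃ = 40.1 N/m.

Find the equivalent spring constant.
k₁₂ = k₁ + k₂ = 77 N/m (parallel)
1/k_eq = 1/k₁₂ + 1/k₃ → k_eq = 26.37 N/m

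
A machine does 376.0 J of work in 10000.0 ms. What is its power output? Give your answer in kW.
P = W/t = 376 J / 10 s = 37.6 W = 0.0376 kW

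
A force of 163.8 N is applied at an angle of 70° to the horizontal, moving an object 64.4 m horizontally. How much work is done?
W = Fd cosθ = 163.8×64.4×cos(70°) = 3607.9 J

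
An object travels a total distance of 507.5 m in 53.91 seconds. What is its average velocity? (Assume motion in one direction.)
v_avg = Δd / Δt = 507.5 / 53.91 = 9.41 m/s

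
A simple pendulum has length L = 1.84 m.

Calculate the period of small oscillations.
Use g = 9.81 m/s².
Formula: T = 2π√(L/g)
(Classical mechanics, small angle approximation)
T = 2π√(L/g) = 2π√(1.84/9.81) = 2.721 s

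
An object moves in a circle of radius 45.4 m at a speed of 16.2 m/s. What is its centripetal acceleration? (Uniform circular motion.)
a_c = v²/r = 16.2²/45.4 = 262.44/45.4 = 5.78 m/s²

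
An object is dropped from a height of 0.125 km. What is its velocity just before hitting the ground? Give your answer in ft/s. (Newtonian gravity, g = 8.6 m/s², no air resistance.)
v = √(2gh) (with unit conversion) = 152.1 ft/s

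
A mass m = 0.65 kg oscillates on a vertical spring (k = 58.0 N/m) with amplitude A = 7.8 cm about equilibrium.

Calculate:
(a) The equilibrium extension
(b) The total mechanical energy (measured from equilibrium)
x_eq = mg/k = 0.65×9.81/58.0 = 0.1099 m = 10.99 cm
E = ½kA² = ½×58.0×(0.078)² = 0.1764 J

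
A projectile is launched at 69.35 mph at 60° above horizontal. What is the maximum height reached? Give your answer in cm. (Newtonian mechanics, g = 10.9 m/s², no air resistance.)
H = v₀²sin²(θ)/(2g) (with unit conversion) = 3307.0 cm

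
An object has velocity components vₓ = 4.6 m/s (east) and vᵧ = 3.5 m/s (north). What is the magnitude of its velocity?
|v| = √(vₓ² + vᵧ²) = √(4.6² + 3.5²) = √(33.41) = 5.78 m/s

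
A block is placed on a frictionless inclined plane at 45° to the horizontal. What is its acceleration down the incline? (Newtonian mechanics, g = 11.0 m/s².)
a = g sin(θ) = 11.0 × sin(45°) = 11.0 × 0.7071 = 7.78 m/s²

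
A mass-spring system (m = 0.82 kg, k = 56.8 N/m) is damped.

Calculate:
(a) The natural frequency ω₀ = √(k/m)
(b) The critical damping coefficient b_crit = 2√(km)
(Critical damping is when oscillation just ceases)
ω₀ = √(k/m) = √(56.8/0.82) = 8.323 rad/s
b_crit = 2√(km) = 2√(56.8×0.82) = 13.65 kg/s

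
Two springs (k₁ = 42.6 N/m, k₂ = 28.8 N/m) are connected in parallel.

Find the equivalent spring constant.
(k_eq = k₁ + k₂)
k_eq = k₁ + k₂ = 42.6 + 28.8 = 71.4 N/m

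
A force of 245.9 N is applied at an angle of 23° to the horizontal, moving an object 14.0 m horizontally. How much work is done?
W = Fd cosθ = 245.9×14.0×cos(23°) = 3168.9 J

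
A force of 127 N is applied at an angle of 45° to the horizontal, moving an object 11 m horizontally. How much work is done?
W = Fd cosθ = 127×11×cos(45°) = 987.83 J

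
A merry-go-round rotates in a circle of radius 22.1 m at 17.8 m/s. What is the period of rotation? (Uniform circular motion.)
T = 2πr/v = 2π×22.1/17.8 = 7.8 s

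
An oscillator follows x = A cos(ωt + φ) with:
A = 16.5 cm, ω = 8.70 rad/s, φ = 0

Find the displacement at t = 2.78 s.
x = A cos(ωt + φ) = 16.5×cos(8.7×2.78 + 0) = 9.641 cm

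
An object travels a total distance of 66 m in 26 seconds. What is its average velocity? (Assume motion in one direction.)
v_avg = Δd / Δt = 66 / 26 = 2.54 m/s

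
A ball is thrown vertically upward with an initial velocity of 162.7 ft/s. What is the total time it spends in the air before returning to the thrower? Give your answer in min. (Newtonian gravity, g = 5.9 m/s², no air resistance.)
t_total = 2v₀/g (with unit conversion) = 0.2802 min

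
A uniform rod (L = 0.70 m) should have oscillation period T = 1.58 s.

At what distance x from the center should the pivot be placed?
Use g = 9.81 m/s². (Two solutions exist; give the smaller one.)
T = 2π√((L²/12 + x²)/(gx)). Let c = T²g/(4π²) = 0.6203.
x² − cx + L²/12 = 0 → x = (c − √(c² − L²/3))/2 = 0.07486 m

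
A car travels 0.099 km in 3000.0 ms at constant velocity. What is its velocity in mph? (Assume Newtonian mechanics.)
v = d/t (with unit conversion) = 73.82 mph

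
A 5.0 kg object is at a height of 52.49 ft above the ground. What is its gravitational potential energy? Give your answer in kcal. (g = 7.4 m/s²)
PE = mgh = 5 kg × 7.4 m/s² × 16 m = 592 J = 0.1415 kcal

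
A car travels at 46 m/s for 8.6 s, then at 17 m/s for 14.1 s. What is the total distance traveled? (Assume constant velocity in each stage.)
d₁ = v₁t₁ = 46 × 8.6 = 395.6 m
d₂ = v₂t₂ = 17 × 14.1 = 239.7 m
d_total = 395.6 + 239.7 = 635.3 m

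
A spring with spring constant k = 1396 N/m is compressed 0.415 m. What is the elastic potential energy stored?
PE = ½kx² = ½×1396×0.415² = 120.2 J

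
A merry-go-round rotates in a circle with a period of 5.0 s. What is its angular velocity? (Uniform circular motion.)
ω = 2π/T = 2π/5.0 = 1.2566 rad/s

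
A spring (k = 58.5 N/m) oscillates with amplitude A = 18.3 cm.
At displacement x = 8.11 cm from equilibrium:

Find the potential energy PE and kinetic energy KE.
E_total = ½kA² = ½×58.5×(0.183)² = 0.9796 J
PE = ½kx² = ½×58.5×(0.0811)² = 0.1924 J
KE = E_total − PE = 0.7872 J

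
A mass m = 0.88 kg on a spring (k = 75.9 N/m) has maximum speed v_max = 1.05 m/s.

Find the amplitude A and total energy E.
½mv²_max = ½kA² → A = v_max√(m/k) = 1.05×√(0.88/75.9) = 0.1131 m = 11.31 cm
E = ½mv²_max = ½×0.88×1.05² = 0.4851 J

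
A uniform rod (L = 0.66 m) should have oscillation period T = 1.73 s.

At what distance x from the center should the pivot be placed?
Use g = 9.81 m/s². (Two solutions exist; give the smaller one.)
T = 2π√((L²/12 + x²)/(gx)). Let c = T²g/(4π²) = 0.7437.
x² − cx + L²/12 = 0 → x = (c − √(c² − L²/3))/2 = 0.05252 m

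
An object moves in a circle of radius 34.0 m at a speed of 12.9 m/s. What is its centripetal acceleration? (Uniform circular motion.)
a_c = v²/r = 12.9²/34.0 = 166.41/34.0 = 4.89 m/s²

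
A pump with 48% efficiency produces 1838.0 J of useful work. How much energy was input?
W_in = W_out/η = 1838.0/0.48 = 3829.2 J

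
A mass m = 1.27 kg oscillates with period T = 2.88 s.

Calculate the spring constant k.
T = 2π√(m/k) → k = m(2π/T)² = 1.27×(2π/2.88)² = 6.045 N/m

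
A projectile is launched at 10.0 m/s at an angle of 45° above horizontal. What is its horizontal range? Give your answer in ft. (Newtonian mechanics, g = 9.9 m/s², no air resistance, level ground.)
R = v₀² sin(2θ) / g (with unit conversion) = 33.14 ft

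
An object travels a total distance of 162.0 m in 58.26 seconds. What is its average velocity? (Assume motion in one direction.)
v_avg = Δd / Δt = 162.0 / 58.26 = 2.78 m/s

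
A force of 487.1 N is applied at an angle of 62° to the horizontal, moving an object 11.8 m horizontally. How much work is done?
W = Fd cosθ = 487.1×11.8×cos(62°) = 2698.4 J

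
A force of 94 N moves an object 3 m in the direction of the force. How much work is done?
W = Fd = 94×3 = 282.0 J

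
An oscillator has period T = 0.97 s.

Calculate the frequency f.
f = 1/T = 1/0.97 = 1.031 Hz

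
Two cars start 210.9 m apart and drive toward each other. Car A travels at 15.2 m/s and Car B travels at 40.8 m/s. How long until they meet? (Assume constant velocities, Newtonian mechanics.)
Combined speed: v_combined = 15.2 + 40.8 = 56 m/s
Time to meet: t = d/56 = 210.9/56 = 3.77 s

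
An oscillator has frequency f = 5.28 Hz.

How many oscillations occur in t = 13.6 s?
n = f×t = 5.28×13.6 = 71.81 oscillations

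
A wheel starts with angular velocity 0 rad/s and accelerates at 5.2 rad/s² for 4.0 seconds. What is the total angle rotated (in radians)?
θ = ω₀t + ½αt² = 0×4.0 + ½×5.2×4.0² = 41.6 rad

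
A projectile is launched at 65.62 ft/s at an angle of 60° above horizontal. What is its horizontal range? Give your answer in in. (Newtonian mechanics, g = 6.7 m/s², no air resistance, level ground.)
R = v₀² sin(2θ) / g (with unit conversion) = 2036.0 in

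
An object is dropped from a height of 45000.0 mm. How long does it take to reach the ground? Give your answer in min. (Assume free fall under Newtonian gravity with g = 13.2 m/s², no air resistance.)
t = √(2h/g) (with unit conversion) = 0.04352 min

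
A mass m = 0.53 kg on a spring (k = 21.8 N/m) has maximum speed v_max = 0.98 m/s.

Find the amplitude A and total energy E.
½mv²_max = ½kA² → A = v_max√(m/k) = 0.98×√(0.53/21.8) = 0.1528 m = 15.28 cm
E = ½mv²_max = ½×0.53×0.98² = 0.2545 J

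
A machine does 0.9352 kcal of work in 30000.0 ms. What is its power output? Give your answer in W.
P = W/t = 3913 J / 30 s = 130.4 W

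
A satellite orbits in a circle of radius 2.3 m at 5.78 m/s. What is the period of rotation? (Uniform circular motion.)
T = 2πr/v = 2π×2.3/5.78 = 2.5 s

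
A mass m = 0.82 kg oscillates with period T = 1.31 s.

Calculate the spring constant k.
T = 2π√(m/k) → k = m(2π/T)² = 0.82×(2π/1.31)² = 18.86 N/m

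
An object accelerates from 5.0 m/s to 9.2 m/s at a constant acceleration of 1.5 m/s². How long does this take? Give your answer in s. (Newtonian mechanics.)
t = (v - v₀)/a = 2.8 s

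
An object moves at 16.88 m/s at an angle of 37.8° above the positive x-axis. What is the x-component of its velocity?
vₓ = v cos(θ) = 16.88 × cos(37.8°) = 13.34 m/s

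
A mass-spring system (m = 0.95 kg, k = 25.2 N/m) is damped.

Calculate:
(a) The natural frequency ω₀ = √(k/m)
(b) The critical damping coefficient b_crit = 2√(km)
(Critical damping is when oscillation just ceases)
ω₀ = √(k/m) = √(25.2/0.95) = 5.15 rad/s
b_crit = 2√(km) = 2√(25.2×0.95) = 9.786 kg/s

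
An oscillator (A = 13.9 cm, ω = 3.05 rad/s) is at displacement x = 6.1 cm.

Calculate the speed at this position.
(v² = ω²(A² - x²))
v = ω√(A² − x²) = 3.05×√(0.139² − 0.061²) = 0.3809 m/s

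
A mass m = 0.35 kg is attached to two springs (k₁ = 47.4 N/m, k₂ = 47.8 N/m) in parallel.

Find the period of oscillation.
k_eq = k₁+k₂ = 95.2 N/m
T = 2π√(m/k_eq) = 2π√(0.35/95.2) = 0.381 s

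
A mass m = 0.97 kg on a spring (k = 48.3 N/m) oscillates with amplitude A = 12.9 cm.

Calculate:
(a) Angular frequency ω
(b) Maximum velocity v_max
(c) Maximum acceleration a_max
ω = √(k/m) = √(48.3/0.97) = 7.056 rad/s
v_max = ωA = 7.056×0.129 = 0.9103 m/s
a_max = ω²A = 7.056²×0.129 = 6.423 m/s²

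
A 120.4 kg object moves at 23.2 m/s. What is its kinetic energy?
KE = ½mv² = ½×120.4×23.2² = 32402.05 J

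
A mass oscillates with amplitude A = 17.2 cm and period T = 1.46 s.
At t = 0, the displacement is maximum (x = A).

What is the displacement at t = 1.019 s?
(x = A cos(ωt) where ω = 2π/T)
ω = 2π/T = 2π/1.46 = 4.304 rad/s
x = A cos(ωt) = 17.2×cos(4.304×1.019) = -5.526 cm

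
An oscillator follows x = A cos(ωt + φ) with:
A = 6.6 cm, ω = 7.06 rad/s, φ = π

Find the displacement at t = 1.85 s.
x = A cos(ωt + φ) = 6.6×cos(7.06×1.85 + π) = -5.809 cm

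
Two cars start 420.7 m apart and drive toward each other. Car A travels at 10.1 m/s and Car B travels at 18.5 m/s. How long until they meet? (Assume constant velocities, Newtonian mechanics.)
Combined speed: v_combined = 10.1 + 18.5 = 28.6 m/s
Time to meet: t = d/28.6 = 420.7/28.6 = 14.71 s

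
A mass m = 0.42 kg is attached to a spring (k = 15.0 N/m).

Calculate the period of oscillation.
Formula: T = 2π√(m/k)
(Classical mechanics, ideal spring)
T = 2π√(m/k) = 2π√(0.42/15.0) = 1.051 s; f = 1/T = 0.9511 Hz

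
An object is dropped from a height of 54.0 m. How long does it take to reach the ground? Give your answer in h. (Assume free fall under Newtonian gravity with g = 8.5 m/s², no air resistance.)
t = √(2h/g) (with unit conversion) = 0.0009901 h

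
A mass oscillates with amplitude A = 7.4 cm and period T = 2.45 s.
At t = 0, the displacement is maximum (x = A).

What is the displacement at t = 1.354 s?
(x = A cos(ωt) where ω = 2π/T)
ω = 2π/T = 2π/2.45 = 2.565 rad/s
x = A cos(ωt) = 7.4×cos(2.565×1.354) = -6.999 cm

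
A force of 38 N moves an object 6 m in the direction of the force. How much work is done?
W = Fd = 38×6 = 228.0 J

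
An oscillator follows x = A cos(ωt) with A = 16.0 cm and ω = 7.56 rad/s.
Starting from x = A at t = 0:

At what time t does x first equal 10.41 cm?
cos(ωt) = x/A = 10.41/16.0 = 0.6506
ωt = arccos(0.6506) = 0.8624 rad
t = 0.8624/7.56 = 0.1141 s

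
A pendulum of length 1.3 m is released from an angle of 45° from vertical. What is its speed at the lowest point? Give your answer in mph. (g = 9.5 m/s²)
h = L(1 − cosθ) = 1.3×(1 − cos45°) = 0.3808 m
v = √(2gh) = √(2×9.5×0.3808) = 2.69 m/s = 6.017 mph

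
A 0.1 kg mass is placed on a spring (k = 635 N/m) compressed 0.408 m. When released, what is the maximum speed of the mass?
½kx² = ½mv² → v = x√(k/m) = 0.408×√(635/0.1) = 32.51 m/s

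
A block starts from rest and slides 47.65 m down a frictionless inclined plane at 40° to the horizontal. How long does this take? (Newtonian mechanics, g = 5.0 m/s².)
a = g sin(θ) = 5.0 × sin(40°) = 3.21 m/s²
t = √(2d/a) = √(2 × 47.65 / 3.21) = 5.45 s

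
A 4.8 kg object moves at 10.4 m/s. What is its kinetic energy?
KE = ½mv² = ½×4.8×10.4² = 259.584 J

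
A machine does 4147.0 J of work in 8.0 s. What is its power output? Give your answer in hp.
P = W/t = 4147 J / 8 s = 518.4 W = 0.6952 hp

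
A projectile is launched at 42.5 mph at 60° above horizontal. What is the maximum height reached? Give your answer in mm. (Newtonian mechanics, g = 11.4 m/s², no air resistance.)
H = v₀²sin²(θ)/(2g) (with unit conversion) = 11870.0 mm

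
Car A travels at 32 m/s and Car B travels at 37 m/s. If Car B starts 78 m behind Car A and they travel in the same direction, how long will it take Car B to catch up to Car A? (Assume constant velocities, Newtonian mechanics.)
Relative speed: v_rel = 37 - 32 = 5 m/s
Time to catch: t = d₀/v_rel = 78/5 = 15.6 s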